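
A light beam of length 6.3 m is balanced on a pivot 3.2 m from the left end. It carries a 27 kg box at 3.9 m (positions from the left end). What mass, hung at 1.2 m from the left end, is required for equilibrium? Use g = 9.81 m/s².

m ≈ 9.45 kg

Take moments about the pivot (at 3.2 m from the left end).
Box: 27 × 9.81 = 264.9 N down at 3.9 m → arm 0.7 m, τ = 264.9 × 0.7 = 185.4 N·m clockwise.
Net moment of known loads = 185.4 N·m clockwise.
An unknown mass m at 1.2 m has arm 2 m; its moment is m·g·2 counterclockwise.
Balancing moments: m × 9.81 × 2 = 185.4, giving m = 185.4 / (9.81 × 2) = 9.45 kg.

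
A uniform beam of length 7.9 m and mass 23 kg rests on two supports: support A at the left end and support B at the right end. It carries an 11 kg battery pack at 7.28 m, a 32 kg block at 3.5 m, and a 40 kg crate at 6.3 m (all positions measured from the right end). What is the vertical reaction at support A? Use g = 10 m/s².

R_A ≈ 677 N

Take moments about support B.
Beam weight: 23 × 10 = 230 N down at 3.95 m → arm 3.95 m, τ = 230 × 3.95 = 908.5 N·m counterclockwise.
Battery pack: 11 × 10 = 110 N down at 7.28 m → arm 7.28 m, τ = 110 × 7.28 = 800.8 N·m counterclockwise.
Block: 32 × 10 = 320 N down at 3.5 m → arm 3.5 m, τ = 320 × 3.5 = 1120 N·m counterclockwise.
Crate: 40 × 10 = 400 N down at 6.3 m → arm 6.3 m, τ = 400 × 6.3 = 2520 N·m counterclockwise.
Net load moment about support B = 5349 N·m counterclockwise.
Reaction R at support A is upward at 7.9 m, arm 7.9 m → moment R × 7.9 clockwise.
Στ = 0 ⇒ R × 7.9 = 5349 ⇒ R = 677 N.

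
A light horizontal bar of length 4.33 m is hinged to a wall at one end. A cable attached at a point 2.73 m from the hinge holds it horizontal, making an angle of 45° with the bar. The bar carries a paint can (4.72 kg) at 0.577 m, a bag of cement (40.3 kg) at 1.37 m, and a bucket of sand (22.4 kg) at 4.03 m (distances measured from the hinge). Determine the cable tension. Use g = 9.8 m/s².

T ≈ 752 N

Choose the hinge as the axis so the unknown hinge reaction has zero arm there.
Paint can: 4.72 × 9.8 = 46.26 N down at 0.577 m → arm 0.577 m, τ = 46.26 × 0.577 = 26.69 N·m clockwise.
Bag of cement: 40.3 × 9.8 = 394.9 N down at 1.37 m → arm 1.37 m, τ = 394.9 × 1.37 = 541 N·m clockwise.
Bucket of sand: 22.4 × 9.8 = 219.5 N down at 4.03 m → arm 4.03 m, τ = 219.5 × 4.03 = 884.6 N·m clockwise.
Total clockwise load moment = 1452 N·m.
The cable tension T acts at 2.73 m; only its component perpendicular to the bar, T sinθ, produces torque. sin 45° = 0.7071.
Balancing moments: T × 2.73 × 0.7071 = 1452, giving T = 1452 / 1.93 = 752 N.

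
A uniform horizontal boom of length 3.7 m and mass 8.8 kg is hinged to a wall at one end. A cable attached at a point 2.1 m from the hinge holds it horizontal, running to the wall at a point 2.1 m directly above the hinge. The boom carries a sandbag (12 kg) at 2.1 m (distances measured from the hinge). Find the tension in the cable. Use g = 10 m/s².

T ≈ 279 N

Take moments about the hinge.
Beam weight: 8.8 × 10 = 88 N down at 1.85 m → arm 1.85 m, τ = 88 × 1.85 = 162.8 N·m clockwise.
Sandbag: 12 × 10 = 120 N down at 2.1 m → arm 2.1 m, τ = 120 × 2.1 = 252 N·m clockwise.
Total clockwise load moment = 414.8 N·m.
The cable tension T acts at 2.1 m; only its component perpendicular to the boom, T sinθ, produces torque. sinθ = h/√(h²+d²) = 2.1/√(2.1²+2.1²) = 0.7071.
Στ = 0 ⇒ T × 2.1 × 0.7071 = 414.8 ⇒ T = 414.8 / 1.485 = 279 N.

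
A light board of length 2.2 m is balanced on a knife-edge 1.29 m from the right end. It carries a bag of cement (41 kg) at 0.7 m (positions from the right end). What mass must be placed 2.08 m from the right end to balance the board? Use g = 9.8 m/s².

m ≈ 30.6 kg

About the knife-edge (at 1.29 m from the right end):
Bag of cement: 41 × 9.8 = 401.8 N down at 0.7 m → arm 0.59 m, τ = 401.8 × 0.59 = 237.1 N·m clockwise.
Net moment of known loads = 237.1 N·m clockwise.
An unknown mass m at 2.08 m has arm 0.79 m; its moment is m·g·0.79 counterclockwise.
Balancing moments: m × 9.8 × 0.79 = 237.1, giving m = 237.1 / (9.8 × 0.79) = 30.6 kg.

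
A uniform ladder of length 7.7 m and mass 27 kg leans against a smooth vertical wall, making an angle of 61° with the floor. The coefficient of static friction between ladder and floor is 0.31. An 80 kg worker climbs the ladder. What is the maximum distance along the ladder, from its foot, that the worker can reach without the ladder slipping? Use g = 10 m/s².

d ≈ 4.46 m

Taking torques about the foot of the ladder:
Ladder weight 27×10 = 270 N acts at 3.85 m along the ladder; its horizontal arm is 3.85·cos61° = 1.867 m → τ = 504.1 N·m clockwise.
Worker weight 80×10 = 800 N at distance d → arm d·cos61° → τ = 800·d·0.4848 clockwise.
Wall normal N at the top has arm L sinθ = 6.735 m counterclockwise, so Στ = 0 gives N·6.735 = 504.1 + 387.8·d.
ΣFy = 0 ⇒ N_floor = 1070 N, so the maximum friction is μ_s·N_floor = 0.31×1070 = 331.7 N. ΣFx = 0 ⇒ N_wall = f, so at the slipping point N = 331.7 N.
Substituting: 331.7×6.735 = 504.1 + 387.8·d ⇒ d = (2234 − 504.1) / 387.8 = 4.46 m.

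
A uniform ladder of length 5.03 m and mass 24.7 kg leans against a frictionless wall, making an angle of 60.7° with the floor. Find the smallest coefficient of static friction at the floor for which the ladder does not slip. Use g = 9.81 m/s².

Taking torques about the foot of the ladder:
Ladder weight 24.7×9.81 = 242.3 N acts at 2.515 m along the ladder; its horizontal arm is 2.515·cos60.7° = 1.231 m → τ = 298.3 N·m clockwise.
Wall normal N acts horizontally at the top; its moment arm is the height L sinθ = 5.03·sin60.7° = 4.387 m, counterclockwise.
Balancing moments: N × 4.387 = 298.3, giving N = 68 N.
ΣFx = 0 ⇒ f = N_wall = 68 N. ΣFy = 0 ⇒ N_floor = 242.3 N.
μ_min = f / N_floor = 68 / 242.3 = 0.281.

μ_min ≈ 0.281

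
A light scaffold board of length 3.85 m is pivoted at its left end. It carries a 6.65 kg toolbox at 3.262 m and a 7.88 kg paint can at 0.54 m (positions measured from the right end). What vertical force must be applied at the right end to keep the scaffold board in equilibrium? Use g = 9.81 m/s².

About the left end:
Toolbox: 6.65 × 9.81 = 65.24 N down at 3.262 m → arm 0.588 m, τ = 65.24 × 0.588 = 38.36 N·m clockwise.
Paint can: 7.88 × 9.81 = 77.3 N down at 0.54 m → arm 3.31 m, τ = 77.3 × 3.31 = 255.9 N·m clockwise.
Net moment of the loads = 294.3 N·m clockwise.
The upward force F acts at the right end, arm 3.85 m, giving F × 3.85 counterclockwise.
For rotational equilibrium, F × 3.85 = 294.3, so F = 294.3 / 3.85 = 76.4 N.

F ≈ 76.4 N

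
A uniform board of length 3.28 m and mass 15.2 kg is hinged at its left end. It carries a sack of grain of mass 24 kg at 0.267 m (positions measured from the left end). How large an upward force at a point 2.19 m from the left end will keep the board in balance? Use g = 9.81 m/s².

F ≈ 140 N

About the left end:
Beam weight: 15.2 × 9.81 = 149.1 N down at 1.64 m → arm 1.64 m, τ = 149.1 × 1.64 = 244.5 N·m clockwise.
Sack of grain: 24 × 9.81 = 235.4 N down at 0.267 m → arm 0.267 m, τ = 235.4 × 0.267 = 62.85 N·m clockwise.
Net moment of the loads = 307.4 N·m clockwise.
The upward force F acts at a point 2.19 m from the left end, arm 2.19 m, giving F × 2.19 counterclockwise.
Setting net torque to zero: F × 2.19 = 307.4 → F = 307.4 / 2.19 = 140 N.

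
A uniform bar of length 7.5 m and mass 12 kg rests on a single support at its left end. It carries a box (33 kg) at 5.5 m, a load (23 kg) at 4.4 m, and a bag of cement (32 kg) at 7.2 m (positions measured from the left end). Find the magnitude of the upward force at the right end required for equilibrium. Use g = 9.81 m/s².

F ≈ 730 N

About the left end:
Beam weight: 12 × 9.81 = 117.7 N down at 3.75 m → arm 3.75 m, τ = 117.7 × 3.75 = 441.4 N·m clockwise.
Box: 33 × 9.81 = 323.7 N down at 5.5 m → arm 5.5 m, τ = 323.7 × 5.5 = 1780 N·m clockwise.
Load: 23 × 9.81 = 225.6 N down at 4.4 m → arm 4.4 m, τ = 225.6 × 4.4 = 992.6 N·m clockwise.
Bag of cement: 32 × 9.81 = 313.9 N down at 7.2 m → arm 7.2 m, τ = 313.9 × 7.2 = 2260 N·m clockwise.
Net moment of the loads = 5474 N·m clockwise.
The upward force F acts at the right end, arm 7.5 m, giving F × 7.5 counterclockwise.
Balancing moments: F × 7.5 = 5474, giving F = 5474 / 7.5 = 730 N.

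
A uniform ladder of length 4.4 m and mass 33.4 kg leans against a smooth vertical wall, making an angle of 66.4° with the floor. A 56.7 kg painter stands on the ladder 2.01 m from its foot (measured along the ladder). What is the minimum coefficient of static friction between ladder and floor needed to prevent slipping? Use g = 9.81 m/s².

Taking torques about the foot of the ladder:
Ladder weight 33.4×9.81 = 327.7 N acts at 2.2 m along the ladder; its horizontal arm is 2.2·cos66.4° = 0.8808 m → τ = 288.6 N·m clockwise.
Painter: 56.7×9.81 = 556.2 N at 2.01 m → arm 0.8047 m → τ = 447.6 N·m clockwise.
Wall normal N acts horizontally at the top; its moment arm is the height L sinθ = 4.4·sin66.4° = 4.032 m, counterclockwise.
For rotational equilibrium, N × 4.032 = 736.2, so N = 182.6 N.
ΣFx = 0 ⇒ f = N_wall = 182.6 N. ΣFy = 0 ⇒ N_floor = 883.9 N.
μ_min = f / N_floor = 182.6 / 883.9 = 0.207.

μ_min ≈ 0.207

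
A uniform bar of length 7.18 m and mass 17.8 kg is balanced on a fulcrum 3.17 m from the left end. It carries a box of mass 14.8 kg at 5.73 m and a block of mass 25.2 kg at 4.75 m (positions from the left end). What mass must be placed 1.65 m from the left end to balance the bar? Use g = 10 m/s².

Take moments about the fulcrum (at 3.17 m from the left end).
Beam weight: 17.8 × 10 = 178 N down at 3.59 m → arm 0.42 m, τ = 178 × 0.42 = 74.76 N·m clockwise.
Box: 14.8 × 10 = 148 N down at 5.73 m → arm 2.56 m, τ = 148 × 2.56 = 378.9 N·m clockwise.
Block: 25.2 × 10 = 252 N down at 4.75 m → arm 1.58 m, τ = 252 × 1.58 = 398.2 N·m clockwise.
Net moment of known loads = 851.9 N·m clockwise.
An unknown mass m at 1.65 m has arm 1.52 m; its moment is m·g·1.52 counterclockwise.
Στ = 0 ⇒ m × 10 × 1.52 = 851.9 ⇒ m = 851.9 / (10 × 1.52) = 56 kg.

m ≈ 56 kg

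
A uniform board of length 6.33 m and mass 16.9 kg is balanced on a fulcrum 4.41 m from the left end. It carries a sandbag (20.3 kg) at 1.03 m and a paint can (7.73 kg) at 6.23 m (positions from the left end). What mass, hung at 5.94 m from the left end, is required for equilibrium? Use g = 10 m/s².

Sum moments about the fulcrum (at 4.41 m from the left end) (the support reaction has zero arm there).
Beam weight: 16.9 × 10 = 169 N down at 3.165 m → arm 1.245 m, τ = 169 × 1.245 = 210.4 N·m counterclockwise.
Sandbag: 20.3 × 10 = 203 N down at 1.03 m → arm 3.38 m, τ = 203 × 3.38 = 686.1 N·m counterclockwise.
Paint can: 7.73 × 10 = 77.3 N down at 6.23 m → arm 1.82 m, τ = 77.3 × 1.82 = 140.7 N·m clockwise.
Net moment of known loads = 755.8 N·m counterclockwise.
An unknown mass m at 5.94 m has arm 1.53 m; its moment is m·g·1.53 clockwise.
For rotational equilibrium, m × 10 × 1.53 = 755.8, so m = 755.8 / (10 × 1.53) = 49.4 kg.

m ≈ 49.4 kg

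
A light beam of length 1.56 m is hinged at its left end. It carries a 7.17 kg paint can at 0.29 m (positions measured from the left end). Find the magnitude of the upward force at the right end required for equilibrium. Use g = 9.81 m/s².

F ≈ 13.1 N

About the left end:
Paint can: 7.17 × 9.81 = 70.34 N down at 0.29 m → arm 0.29 m, τ = 70.34 × 0.29 = 20.4 N·m clockwise.
Net moment of the loads = 20.4 N·m clockwise.
The upward force F acts at the right end, arm 1.56 m, giving F × 1.56 counterclockwise.
For rotational equilibrium, F × 1.56 = 20.4, so F = 20.4 / 1.56 = 13.1 N.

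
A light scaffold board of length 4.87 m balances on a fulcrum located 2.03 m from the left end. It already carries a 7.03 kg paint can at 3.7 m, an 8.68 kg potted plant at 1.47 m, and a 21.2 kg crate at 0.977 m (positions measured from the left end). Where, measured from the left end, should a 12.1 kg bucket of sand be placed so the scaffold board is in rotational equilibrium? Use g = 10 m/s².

x ≈ 3.31 m from the left end

Take moments about the fulcrum (at 2.03 m from the left end).
Paint can: 7.03 × 10 = 70.3 N down at 3.7 m → arm 1.67 m, τ = 70.3 × 1.67 = 117.4 N·m clockwise.
Potted plant: 8.68 × 10 = 86.8 N down at 1.47 m → arm 0.56 m, τ = 86.8 × 0.56 = 48.61 N·m counterclockwise.
Crate: 21.2 × 10 = 212 N down at 0.977 m → arm 1.053 m, τ = 212 × 1.053 = 223.2 N·m counterclockwise.
Net moment of existing loads = 154.4 N·m counterclockwise.
The bucket of sand weighs 12.1 × 10 = 121 N and must supply an equal clockwise moment, so its lever arm about the fulcrum is 154.4 / 121 = 1.28 m.
That puts it at 2.03 + 1.28 = 3.31 m from the left end.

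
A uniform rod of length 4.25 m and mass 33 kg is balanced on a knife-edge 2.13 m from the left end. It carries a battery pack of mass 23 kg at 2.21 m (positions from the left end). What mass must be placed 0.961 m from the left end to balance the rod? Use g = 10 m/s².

m ≈ 1.43 kg

About the knife-edge (at 2.13 m from the left end):
Beam weight: 33 × 10 = 330 N down at 2.125 m → arm 0.005 m, τ = 330 × 0.005 = 1.65 N·m counterclockwise.
Battery pack: 23 × 10 = 230 N down at 2.21 m → arm 0.08 m, τ = 230 × 0.08 = 18.4 N·m clockwise.
Net moment of known loads = 16.75 N·m clockwise.
An unknown mass m at 0.961 m has arm 1.169 m; its moment is m·g·1.169 counterclockwise.
Στ = 0 ⇒ m × 10 × 1.169 = 16.75 ⇒ m = 16.75 / (10 × 1.169) = 1.43 kg.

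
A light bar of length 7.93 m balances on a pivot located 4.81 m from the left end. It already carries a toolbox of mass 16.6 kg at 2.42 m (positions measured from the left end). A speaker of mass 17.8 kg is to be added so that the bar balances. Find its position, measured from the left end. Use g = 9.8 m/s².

x ≈ 7.04 m from the left end

Take moments about the pivot (at 4.81 m from the left end).
Toolbox: 16.6 × 9.8 = 162.7 N down at 2.42 m → arm 2.39 m, τ = 162.7 × 2.39 = 388.9 N·m counterclockwise.
Net moment of existing loads = 388.9 N·m counterclockwise.
The speaker weighs 17.8 × 9.8 = 174.4 N and must supply an equal clockwise moment, so its lever arm about the pivot is 388.9 / 174.4 = 2.23 m.
That puts it at 4.81 + 2.23 = 7.04 m from the left end.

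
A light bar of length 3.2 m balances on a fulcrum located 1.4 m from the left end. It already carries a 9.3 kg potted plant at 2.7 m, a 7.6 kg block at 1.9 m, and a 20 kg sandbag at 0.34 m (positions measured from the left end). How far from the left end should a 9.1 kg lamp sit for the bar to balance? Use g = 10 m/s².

x ≈ 1.98 m from the left end

Take moments about the fulcrum (at 1.4 m from the left end).
Potted plant: 9.3 × 10 = 93 N down at 2.7 m → arm 1.3 m, τ = 93 × 1.3 = 120.9 N·m clockwise.
Block: 7.6 × 10 = 76 N down at 1.9 m → arm 0.5 m, τ = 76 × 0.5 = 38 N·m clockwise.
Sandbag: 20 × 10 = 200 N down at 0.34 m → arm 1.06 m, τ = 200 × 1.06 = 212 N·m counterclockwise.
Net moment of existing loads = 53.1 N·m counterclockwise.
The lamp weighs 9.1 × 10 = 91 N and must supply an equal clockwise moment, so its lever arm about the fulcrum is 53.1 / 91 = 0.584 m.
That puts it at 1.4 + 0.584 = 1.98 m from the left end.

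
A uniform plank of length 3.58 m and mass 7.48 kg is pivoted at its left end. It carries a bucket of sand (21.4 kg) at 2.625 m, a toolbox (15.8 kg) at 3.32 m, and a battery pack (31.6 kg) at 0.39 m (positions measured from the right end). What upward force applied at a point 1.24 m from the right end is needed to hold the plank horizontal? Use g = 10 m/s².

F ≈ 593 N

Sum moments about the left end (the unknown pivot reaction has zero arm there).
Beam weight: 7.48 × 10 = 74.8 N down at 1.79 m → arm 1.79 m, τ = 74.8 × 1.79 = 133.9 N·m clockwise.
Bucket of sand: 21.4 × 10 = 214 N down at 2.625 m → arm 0.955 m, τ = 214 × 0.955 = 204.4 N·m clockwise.
Toolbox: 15.8 × 10 = 158 N down at 3.32 m → arm 0.26 m, τ = 158 × 0.26 = 41.08 N·m clockwise.
Battery pack: 31.6 × 10 = 316 N down at 0.39 m → arm 3.19 m, τ = 316 × 3.19 = 1008 N·m clockwise.
Net moment of the loads = 1387 N·m clockwise.
The upward force F acts at a point 1.24 m from the right end, arm 2.34 m, giving F × 2.34 counterclockwise.
For rotational equilibrium, F × 2.34 = 1387, so F = 1387 / 2.34 = 593 N.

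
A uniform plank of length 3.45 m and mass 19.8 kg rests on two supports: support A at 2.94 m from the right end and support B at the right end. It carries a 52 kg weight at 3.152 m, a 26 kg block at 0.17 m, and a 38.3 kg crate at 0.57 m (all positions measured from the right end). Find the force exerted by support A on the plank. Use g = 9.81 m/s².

Taking torques about support B:
Beam weight: 19.8 × 9.81 = 194.2 N down at 1.725 m → arm 1.725 m, τ = 194.2 × 1.725 = 335 N·m counterclockwise.
Weight: 52 × 9.81 = 510.1 N down at 3.152 m → arm 3.152 m, τ = 510.1 × 3.152 = 1608 N·m counterclockwise.
Block: 26 × 9.81 = 255.1 N down at 0.17 m → arm 0.17 m, τ = 255.1 × 0.17 = 43.37 N·m counterclockwise.
Crate: 38.3 × 9.81 = 375.7 N down at 0.57 m → arm 0.57 m, τ = 375.7 × 0.57 = 214.1 N·m counterclockwise.
Net load moment about support B = 2200 N·m counterclockwise.
Reaction R at support A is upward at 2.94 m, arm 2.94 m → moment R × 2.94 clockwise.
For rotational equilibrium, R × 2.94 = 2200, so R = 748 N.

R_A ≈ 748 N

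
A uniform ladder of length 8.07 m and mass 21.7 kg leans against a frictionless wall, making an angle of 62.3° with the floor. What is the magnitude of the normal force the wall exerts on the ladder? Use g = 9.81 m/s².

N_wall ≈ 55.9 N

Sum moments about the foot of the ladder (the floor normal and friction both act there and drop out).
Ladder weight 21.7×9.81 = 212.9 N acts at 4.035 m along the ladder; its horizontal arm is 4.035·cos62.3° = 1.876 m → τ = 399.4 N·m clockwise.
Wall normal N acts horizontally at the top; its moment arm is the height L sinθ = 8.07·sin62.3° = 7.145 m, counterclockwise.
Balancing moments: N × 7.145 = 399.4, giving N = 55.9 N.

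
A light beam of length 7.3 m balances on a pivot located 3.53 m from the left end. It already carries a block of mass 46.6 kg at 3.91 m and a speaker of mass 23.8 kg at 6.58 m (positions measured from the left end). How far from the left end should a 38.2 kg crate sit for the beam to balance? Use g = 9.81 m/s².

About the pivot (at 3.53 m from the left end):
Block: 46.6 × 9.81 = 457.1 N down at 3.91 m → arm 0.38 m, τ = 457.1 × 0.38 = 173.7 N·m clockwise.
Speaker: 23.8 × 9.81 = 233.5 N down at 6.58 m → arm 3.05 m, τ = 233.5 × 3.05 = 712.2 N·m clockwise.
Net moment of existing loads = 885.9 N·m clockwise.
The crate weighs 38.2 × 9.81 = 374.7 N and must supply an equal counterclockwise moment, so its lever arm about the pivot is 885.9 / 374.7 = 2.36 m.
That puts it at 3.53 − 2.36 = 1.17 m from the left end.

x ≈ 1.17 m from the left end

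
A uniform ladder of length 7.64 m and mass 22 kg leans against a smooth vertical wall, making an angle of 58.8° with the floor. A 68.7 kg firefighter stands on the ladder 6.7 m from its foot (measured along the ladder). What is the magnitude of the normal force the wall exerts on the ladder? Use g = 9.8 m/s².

Choose the foot of the ladder as the axis so the floor normal and friction both act there and drop out.
Ladder weight 22×9.8 = 215.6 N acts at 3.82 m along the ladder; its horizontal arm is 3.82·cos58.8° = 1.979 m → τ = 426.7 N·m clockwise.
Firefighter: 68.7×9.8 = 673.3 N at 6.7 m → arm 3.471 m → τ = 2337 N·m clockwise.
Wall normal N acts horizontally at the top; its moment arm is the height L sinθ = 7.64·sin58.8° = 6.535 m, counterclockwise.
For rotational equilibrium, N × 6.535 = 2764, so N = 423 N.

N_wall ≈ 423 N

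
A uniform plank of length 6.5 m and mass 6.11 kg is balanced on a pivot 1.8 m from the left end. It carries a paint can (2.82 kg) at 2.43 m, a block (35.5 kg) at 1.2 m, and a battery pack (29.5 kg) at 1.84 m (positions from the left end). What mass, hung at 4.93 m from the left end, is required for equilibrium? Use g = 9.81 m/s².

m ≈ 3.03 kg

Sum moments about the pivot (at 1.8 m from the left end) (the support reaction has zero arm there).
Beam weight: 6.11 × 9.81 = 59.94 N down at 3.25 m → arm 1.45 m, τ = 59.94 × 1.45 = 86.91 N·m clockwise.
Paint can: 2.82 × 9.81 = 27.66 N down at 2.43 m → arm 0.63 m, τ = 27.66 × 0.63 = 17.43 N·m clockwise.
Block: 35.5 × 9.81 = 348.3 N down at 1.2 m → arm 0.6 m, τ = 348.3 × 0.6 = 209 N·m counterclockwise.
Battery pack: 29.5 × 9.81 = 289.4 N down at 1.84 m → arm 0.04 m, τ = 289.4 × 0.04 = 11.58 N·m clockwise.
Net moment of known loads = 93.08 N·m counterclockwise.
An unknown mass m at 4.93 m has arm 3.13 m; its moment is m·g·3.13 clockwise.
Setting net torque to zero: m × 9.81 × 3.13 = 93.08 → m = 93.08 / (9.81 × 3.13) = 3.03 kg.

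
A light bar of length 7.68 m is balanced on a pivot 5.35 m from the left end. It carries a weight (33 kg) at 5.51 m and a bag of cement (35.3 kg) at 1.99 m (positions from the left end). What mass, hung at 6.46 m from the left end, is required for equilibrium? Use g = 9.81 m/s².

Taking torques about the pivot (at 5.35 m from the left end):
Weight: 33 × 9.81 = 323.7 N down at 5.51 m → arm 0.16 m, τ = 323.7 × 0.16 = 51.79 N·m clockwise.
Bag of cement: 35.3 × 9.81 = 346.3 N down at 1.99 m → arm 3.36 m, τ = 346.3 × 3.36 = 1164 N·m counterclockwise.
Net moment of known loads = 1112 N·m counterclockwise.
An unknown mass m at 6.46 m has arm 1.11 m; its moment is m·g·1.11 clockwise.
Setting net torque to zero: m × 9.81 × 1.11 = 1112 → m = 1112 / (9.81 × 1.11) = 102 kg.

m ≈ 102 kg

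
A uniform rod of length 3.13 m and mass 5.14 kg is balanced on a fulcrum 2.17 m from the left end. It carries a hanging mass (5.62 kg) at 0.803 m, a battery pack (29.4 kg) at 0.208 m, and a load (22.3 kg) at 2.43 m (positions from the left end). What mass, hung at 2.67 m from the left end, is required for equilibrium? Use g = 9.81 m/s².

About the fulcrum (at 2.17 m from the left end):
Beam weight: 5.14 × 9.81 = 50.42 N down at 1.565 m → arm 0.605 m, τ = 50.42 × 0.605 = 30.5 N·m counterclockwise.
Hanging mass: 5.62 × 9.81 = 55.13 N down at 0.803 m → arm 1.367 m, τ = 55.13 × 1.367 = 75.36 N·m counterclockwise.
Battery pack: 29.4 × 9.81 = 288.4 N down at 0.208 m → arm 1.962 m, τ = 288.4 × 1.962 = 565.8 N·m counterclockwise.
Load: 22.3 × 9.81 = 218.8 N down at 2.43 m → arm 0.26 m, τ = 218.8 × 0.26 = 56.89 N·m clockwise.
Net moment of known loads = 614.8 N·m counterclockwise.
An unknown mass m at 2.67 m has arm 0.5 m; its moment is m·g·0.5 clockwise.
Balancing moments: m × 9.81 × 0.5 = 614.8, giving m = 614.8 / (9.81 × 0.5) = 125 kg.

m ≈ 125 kg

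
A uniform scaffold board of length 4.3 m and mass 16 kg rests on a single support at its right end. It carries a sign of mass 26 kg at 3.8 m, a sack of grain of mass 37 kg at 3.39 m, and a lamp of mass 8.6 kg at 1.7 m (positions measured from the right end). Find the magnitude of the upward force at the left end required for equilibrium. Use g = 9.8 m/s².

Sum moments about the right end (the unknown pivot reaction has zero arm there).
Beam weight: 16 × 9.8 = 156.8 N down at 2.15 m → arm 2.15 m, τ = 156.8 × 2.15 = 337.1 N·m counterclockwise.
Sign: 26 × 9.8 = 254.8 N down at 3.8 m → arm 3.8 m, τ = 254.8 × 3.8 = 968.2 N·m counterclockwise.
Sack of grain: 37 × 9.8 = 362.6 N down at 3.39 m → arm 3.39 m, τ = 362.6 × 3.39 = 1229 N·m counterclockwise.
Lamp: 8.6 × 9.8 = 84.28 N down at 1.7 m → arm 1.7 m, τ = 84.28 × 1.7 = 143.3 N·m counterclockwise.
Net moment of the loads = 2678 N·m counterclockwise.
The upward force F acts at the left end, arm 4.3 m, giving F × 4.3 clockwise.
Στ = 0 ⇒ F × 4.3 = 2678 ⇒ F = 2678 / 4.3 = 623 N.

F ≈ 623 N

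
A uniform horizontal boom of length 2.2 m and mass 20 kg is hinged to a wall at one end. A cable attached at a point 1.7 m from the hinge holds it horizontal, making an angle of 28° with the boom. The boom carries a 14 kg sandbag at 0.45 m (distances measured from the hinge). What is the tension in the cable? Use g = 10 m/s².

About the hinge:
Beam weight: 20 × 10 = 200 N down at 1.1 m → arm 1.1 m, τ = 200 × 1.1 = 220 N·m clockwise.
Sandbag: 14 × 10 = 140 N down at 0.45 m → arm 0.45 m, τ = 140 × 0.45 = 63 N·m clockwise.
Total clockwise load moment = 283 N·m.
The cable tension T acts at 1.7 m; only its component perpendicular to the boom, T sinθ, produces torque. sin 28° = 0.4695.
For rotational equilibrium, T × 1.7 × 0.4695 = 283, so T = 283 / 0.7981 = 355 N.

T ≈ 355 N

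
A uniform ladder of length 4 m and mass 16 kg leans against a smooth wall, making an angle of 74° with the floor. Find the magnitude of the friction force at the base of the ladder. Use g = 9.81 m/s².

f ≈ 22.5 N

Sum moments about the foot of the ladder (the floor normal and friction both act there and drop out).
Ladder weight 16×9.81 = 157 N acts at 2 m along the ladder; its horizontal arm is 2·cos74° = 0.5513 m → τ = 86.55 N·m clockwise.
Wall normal N acts horizontally at the top; its moment arm is the height L sinθ = 4·sin74° = 3.845 m, counterclockwise.
Στ = 0 ⇒ N × 3.845 = 86.55 ⇒ N = 22.5 N.
ΣFx = 0: friction at the foot balances the wall's push, so f = N_wall = 22.5 N.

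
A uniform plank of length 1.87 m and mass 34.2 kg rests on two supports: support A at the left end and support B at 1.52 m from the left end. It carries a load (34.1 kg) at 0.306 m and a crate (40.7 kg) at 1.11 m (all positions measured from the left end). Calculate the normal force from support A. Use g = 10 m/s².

About support B:
Beam weight: 34.2 × 10 = 342 N down at 0.935 m → arm 0.585 m, τ = 342 × 0.585 = 200.1 N·m counterclockwise.
Load: 34.1 × 10 = 341 N down at 0.306 m → arm 1.214 m, τ = 341 × 1.214 = 414 N·m counterclockwise.
Crate: 40.7 × 10 = 407 N down at 1.11 m → arm 0.41 m, τ = 407 × 0.41 = 166.9 N·m counterclockwise.
Net load moment about support B = 781 N·m counterclockwise.
Reaction R at support A is upward at 0 m, arm 1.52 m → moment R × 1.52 clockwise.
Balancing moments: R × 1.52 = 781, giving R = 514 N.

R_A ≈ 514 N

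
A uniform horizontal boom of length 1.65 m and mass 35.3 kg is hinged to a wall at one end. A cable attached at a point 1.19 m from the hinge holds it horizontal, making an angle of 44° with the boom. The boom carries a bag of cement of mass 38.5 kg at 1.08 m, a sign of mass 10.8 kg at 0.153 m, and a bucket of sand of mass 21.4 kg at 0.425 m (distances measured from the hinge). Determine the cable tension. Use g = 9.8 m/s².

T ≈ 966 N

About the hinge:
Beam weight: 35.3 × 9.8 = 345.9 N down at 0.825 m → arm 0.825 m, τ = 345.9 × 0.825 = 285.4 N·m clockwise.
Bag of cement: 38.5 × 9.8 = 377.3 N down at 1.08 m → arm 1.08 m, τ = 377.3 × 1.08 = 407.5 N·m clockwise.
Sign: 10.8 × 9.8 = 105.8 N down at 0.153 m → arm 0.153 m, τ = 105.8 × 0.153 = 16.19 N·m clockwise.
Bucket of sand: 21.4 × 9.8 = 209.7 N down at 0.425 m → arm 0.425 m, τ = 209.7 × 0.425 = 89.12 N·m clockwise.
Total clockwise load moment = 798.2 N·m.
The cable tension T acts at 1.19 m; only its component perpendicular to the boom, T sinθ, produces torque. sin 44° = 0.6947.
Στ = 0 ⇒ T × 1.19 × 0.6947 = 798.2 ⇒ T = 798.2 / 0.8267 = 966 N.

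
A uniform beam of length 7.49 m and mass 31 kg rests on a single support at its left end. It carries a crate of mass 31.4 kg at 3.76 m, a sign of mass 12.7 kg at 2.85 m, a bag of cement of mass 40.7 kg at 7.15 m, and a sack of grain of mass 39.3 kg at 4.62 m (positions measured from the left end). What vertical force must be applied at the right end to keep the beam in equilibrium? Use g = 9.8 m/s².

F ≈ 972 N

Take moments about the left end.
Beam weight: 31 × 9.8 = 303.8 N down at 3.745 m → arm 3.745 m, τ = 303.8 × 3.745 = 1138 N·m clockwise.
Crate: 31.4 × 9.8 = 307.7 N down at 3.76 m → arm 3.76 m, τ = 307.7 × 3.76 = 1157 N·m clockwise.
Sign: 12.7 × 9.8 = 124.5 N down at 2.85 m → arm 2.85 m, τ = 124.5 × 2.85 = 354.8 N·m clockwise.
Bag of cement: 40.7 × 9.8 = 398.9 N down at 7.15 m → arm 7.15 m, τ = 398.9 × 7.15 = 2852 N·m clockwise.
Sack of grain: 39.3 × 9.8 = 385.1 N down at 4.62 m → arm 4.62 m, τ = 385.1 × 4.62 = 1779 N·m clockwise.
Net moment of the loads = 7281 N·m clockwise.
The upward force F acts at the right end, arm 7.49 m, giving F × 7.49 counterclockwise.
Balancing moments: F × 7.49 = 7281, giving F = 7281 / 7.49 = 972 N.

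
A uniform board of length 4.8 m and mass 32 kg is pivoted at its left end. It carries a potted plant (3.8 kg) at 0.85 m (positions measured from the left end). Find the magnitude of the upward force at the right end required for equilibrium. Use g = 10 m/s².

F ≈ 167 N

Take moments about the left end.
Beam weight: 32 × 10 = 320 N down at 2.4 m → arm 2.4 m, τ = 320 × 2.4 = 768 N·m clockwise.
Potted plant: 3.8 × 10 = 38 N down at 0.85 m → arm 0.85 m, τ = 38 × 0.85 = 32.3 N·m clockwise.
Net moment of the loads = 800.3 N·m clockwise.
The upward force F acts at the right end, arm 4.8 m, giving F × 4.8 counterclockwise.
Balancing moments: F × 4.8 = 800.3, giving F = 800.3 / 4.8 = 167 N.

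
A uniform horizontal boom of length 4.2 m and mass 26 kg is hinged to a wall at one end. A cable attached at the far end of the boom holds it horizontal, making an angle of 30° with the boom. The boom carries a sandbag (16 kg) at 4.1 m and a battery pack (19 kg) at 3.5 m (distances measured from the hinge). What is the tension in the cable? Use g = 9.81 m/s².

Choose the hinge as the axis so the unknown hinge reaction has zero arm there.
Beam weight: 26 × 9.81 = 255.1 N down at 2.1 m → arm 2.1 m, τ = 255.1 × 2.1 = 535.7 N·m clockwise.
Sandbag: 16 × 9.81 = 157 N down at 4.1 m → arm 4.1 m, τ = 157 × 4.1 = 643.7 N·m clockwise.
Battery pack: 19 × 9.81 = 186.4 N down at 3.5 m → arm 3.5 m, τ = 186.4 × 3.5 = 652.4 N·m clockwise.
Total clockwise load moment = 1832 N·m.
The cable tension T acts at 4.2 m; only its component perpendicular to the boom, T sinθ, produces torque. sin 30° = 0.5.
For rotational equilibrium, T × 4.2 × 0.5 = 1832, so T = 1832 / 2.1 = 872 N.

T ≈ 872 N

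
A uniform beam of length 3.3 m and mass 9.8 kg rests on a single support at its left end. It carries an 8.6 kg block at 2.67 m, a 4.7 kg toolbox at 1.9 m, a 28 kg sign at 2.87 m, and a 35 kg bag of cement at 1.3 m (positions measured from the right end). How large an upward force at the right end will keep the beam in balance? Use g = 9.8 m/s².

About the left end:
Beam weight: 9.8 × 9.8 = 96.04 N down at 1.65 m → arm 1.65 m, τ = 96.04 × 1.65 = 158.5 N·m clockwise.
Block: 8.6 × 9.8 = 84.28 N down at 2.67 m → arm 0.63 m, τ = 84.28 × 0.63 = 53.1 N·m clockwise.
Toolbox: 4.7 × 9.8 = 46.06 N down at 1.9 m → arm 1.4 m, τ = 46.06 × 1.4 = 64.48 N·m clockwise.
Sign: 28 × 9.8 = 274.4 N down at 2.87 m → arm 0.43 m, τ = 274.4 × 0.43 = 118 N·m clockwise.
Bag of cement: 35 × 9.8 = 343 N down at 1.3 m → arm 2 m, τ = 343 × 2 = 686 N·m clockwise.
Net moment of the loads = 1080 N·m clockwise.
The upward force F acts at the right end, arm 3.3 m, giving F × 3.3 counterclockwise.
Στ = 0 ⇒ F × 3.3 = 1080 ⇒ F = 1080 / 3.3 = 327 N.

F ≈ 327 N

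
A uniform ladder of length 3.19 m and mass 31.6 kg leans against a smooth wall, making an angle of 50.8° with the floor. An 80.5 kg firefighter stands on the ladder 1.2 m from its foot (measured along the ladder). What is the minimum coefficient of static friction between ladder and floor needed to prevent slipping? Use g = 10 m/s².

Take moments about the foot of the ladder.
Ladder weight 31.6×10 = 316 N acts at 1.595 m along the ladder; its horizontal arm is 1.595·cos50.8° = 1.008 m → τ = 318.5 N·m clockwise.
Firefighter: 80.5×10 = 805 N at 1.2 m → arm 0.7584 m → τ = 610.5 N·m clockwise.
Wall normal N acts horizontally at the top; its moment arm is the height L sinθ = 3.19·sin50.8° = 2.472 m, counterclockwise.
Setting net torque to zero: N × 2.472 = 929 → N = 375.8 N.
ΣFx = 0 ⇒ f = N_wall = 375.8 N. ΣFy = 0 ⇒ N_floor = 1121 N.
μ_min = f / N_floor = 375.8 / 1121 = 0.335.

μ_min ≈ 0.335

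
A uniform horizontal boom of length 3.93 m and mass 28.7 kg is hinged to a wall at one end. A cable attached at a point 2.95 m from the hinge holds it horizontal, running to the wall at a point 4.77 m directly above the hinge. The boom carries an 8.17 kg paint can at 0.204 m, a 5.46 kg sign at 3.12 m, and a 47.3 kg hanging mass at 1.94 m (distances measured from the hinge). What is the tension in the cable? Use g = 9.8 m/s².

T ≈ 652 N

Take moments about the hinge.
Beam weight: 28.7 × 9.8 = 281.3 N down at 1.965 m → arm 1.965 m, τ = 281.3 × 1.965 = 552.8 N·m clockwise.
Paint can: 8.17 × 9.8 = 80.07 N down at 0.204 m → arm 0.204 m, τ = 80.07 × 0.204 = 16.33 N·m clockwise.
Sign: 5.46 × 9.8 = 53.51 N down at 3.12 m → arm 3.12 m, τ = 53.51 × 3.12 = 167 N·m clockwise.
Hanging mass: 47.3 × 9.8 = 463.5 N down at 1.94 m → arm 1.94 m, τ = 463.5 × 1.94 = 899.2 N·m clockwise.
Total clockwise load moment = 1635 N·m.
The cable tension T acts at 2.95 m; only its component perpendicular to the boom, T sinθ, produces torque. sinθ = h/√(h²+d²) = 4.77/√(4.77²+2.95²) = 0.8505.
Balancing moments: T × 2.95 × 0.8505 = 1635, giving T = 1635 / 2.509 = 652 N.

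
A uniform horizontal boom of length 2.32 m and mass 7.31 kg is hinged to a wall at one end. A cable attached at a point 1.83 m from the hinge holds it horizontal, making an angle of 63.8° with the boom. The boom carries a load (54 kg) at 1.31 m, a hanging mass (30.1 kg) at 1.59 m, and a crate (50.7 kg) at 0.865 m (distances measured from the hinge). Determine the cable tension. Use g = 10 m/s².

Sum moments about the hinge (the unknown hinge reaction has zero arm there).
Beam weight: 7.31 × 10 = 73.1 N down at 1.16 m → arm 1.16 m, τ = 73.1 × 1.16 = 84.8 N·m clockwise.
Load: 54 × 10 = 540 N down at 1.31 m → arm 1.31 m, τ = 540 × 1.31 = 707.4 N·m clockwise.
Hanging mass: 30.1 × 10 = 301 N down at 1.59 m → arm 1.59 m, τ = 301 × 1.59 = 478.6 N·m clockwise.
Crate: 50.7 × 10 = 507 N down at 0.865 m → arm 0.865 m, τ = 507 × 0.865 = 438.6 N·m clockwise.
Total clockwise load moment = 1709 N·m.
The cable tension T acts at 1.83 m; only its component perpendicular to the boom, T sinθ, produces torque. sin 63.8° = 0.8973.
Setting net torque to zero: T × 1.83 × 0.8973 = 1709 → T = 1709 / 1.642 = 1040 N.

T ≈ 1040 N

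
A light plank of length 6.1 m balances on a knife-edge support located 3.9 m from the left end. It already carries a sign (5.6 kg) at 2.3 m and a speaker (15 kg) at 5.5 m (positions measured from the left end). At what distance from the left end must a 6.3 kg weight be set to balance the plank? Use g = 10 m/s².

x ≈ 1.51 m from the left end

About the knife-edge support (at 3.9 m from the left end):
Sign: 5.6 × 10 = 56 N down at 2.3 m → arm 1.6 m, τ = 56 × 1.6 = 89.6 N·m counterclockwise.
Speaker: 15 × 10 = 150 N down at 5.5 m → arm 1.6 m, τ = 150 × 1.6 = 240 N·m clockwise.
Net moment of existing loads = 150.4 N·m clockwise.
The weight weighs 6.3 × 10 = 63 N and must supply an equal counterclockwise moment, so its lever arm about the knife-edge support is 150.4 / 63 = 2.39 m.
That puts it at 3.9 − 2.39 = 1.51 m from the left end.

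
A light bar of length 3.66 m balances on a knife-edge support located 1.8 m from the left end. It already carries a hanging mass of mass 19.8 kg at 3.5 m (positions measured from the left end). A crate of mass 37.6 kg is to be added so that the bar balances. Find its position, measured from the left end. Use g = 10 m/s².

Taking torques about the knife-edge support (at 1.8 m from the left end):
Hanging mass: 19.8 × 10 = 198 N down at 3.5 m → arm 1.7 m, τ = 198 × 1.7 = 336.6 N·m clockwise.
Net moment of existing loads = 336.6 N·m clockwise.
The crate weighs 37.6 × 10 = 376 N and must supply an equal counterclockwise moment, so its lever arm about the knife-edge support is 336.6 / 376 = 0.895 m.
That puts it at 1.8 − 0.895 = 0.905 m from the left end.

x ≈ 0.905 m from the left end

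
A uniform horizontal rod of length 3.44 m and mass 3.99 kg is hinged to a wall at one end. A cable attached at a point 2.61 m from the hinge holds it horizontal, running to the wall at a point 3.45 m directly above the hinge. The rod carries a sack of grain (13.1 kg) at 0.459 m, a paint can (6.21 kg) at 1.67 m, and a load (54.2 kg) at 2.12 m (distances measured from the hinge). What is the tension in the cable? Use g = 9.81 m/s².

T ≈ 651 N

Choose the hinge as the axis so the unknown hinge reaction has zero arm there.
Beam weight: 3.99 × 9.81 = 39.14 N down at 1.72 m → arm 1.72 m, τ = 39.14 × 1.72 = 67.32 N·m clockwise.
Sack of grain: 13.1 × 9.81 = 128.5 N down at 0.459 m → arm 0.459 m, τ = 128.5 × 0.459 = 58.98 N·m clockwise.
Paint can: 6.21 × 9.81 = 60.92 N down at 1.67 m → arm 1.67 m, τ = 60.92 × 1.67 = 101.7 N·m clockwise.
Load: 54.2 × 9.81 = 531.7 N down at 2.12 m → arm 2.12 m, τ = 531.7 × 2.12 = 1127 N·m clockwise.
Total clockwise load moment = 1355 N·m.
The cable tension T acts at 2.61 m; only its component perpendicular to the rod, T sinθ, produces torque. sinθ = h/√(h²+d²) = 3.45/√(3.45²+2.61²) = 0.7975.
Setting net torque to zero: T × 2.61 × 0.7975 = 1355 → T = 1355 / 2.081 = 651 N.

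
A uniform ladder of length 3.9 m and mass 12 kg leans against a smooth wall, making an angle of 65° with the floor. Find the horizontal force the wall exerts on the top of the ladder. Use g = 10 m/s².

N_wall ≈ 28 N

Taking torques about the foot of the ladder:
Ladder weight 12×10 = 120 N acts at 1.95 m along the ladder; its horizontal arm is 1.95·cos65° = 0.8241 m → τ = 98.89 N·m clockwise.
Wall normal N acts horizontally at the top; its moment arm is the height L sinθ = 3.9·sin65° = 3.535 m, counterclockwise.
For rotational equilibrium, N × 3.535 = 98.89, so N = 28 N.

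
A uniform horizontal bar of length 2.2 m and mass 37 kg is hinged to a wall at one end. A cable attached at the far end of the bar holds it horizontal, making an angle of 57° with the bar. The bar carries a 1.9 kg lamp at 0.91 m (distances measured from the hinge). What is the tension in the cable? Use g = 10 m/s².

T ≈ 230 N

Taking torques about the hinge:
Beam weight: 37 × 10 = 370 N down at 1.1 m → arm 1.1 m, τ = 370 × 1.1 = 407 N·m clockwise.
Lamp: 1.9 × 10 = 19 N down at 0.91 m → arm 0.91 m, τ = 19 × 0.91 = 17.29 N·m clockwise.
Total clockwise load moment = 424.3 N·m.
The cable tension T acts at 2.2 m; only its component perpendicular to the bar, T sinθ, produces torque. sin 57° = 0.8387.
Setting net torque to zero: T × 2.2 × 0.8387 = 424.3 → T = 424.3 / 1.845 = 230 N.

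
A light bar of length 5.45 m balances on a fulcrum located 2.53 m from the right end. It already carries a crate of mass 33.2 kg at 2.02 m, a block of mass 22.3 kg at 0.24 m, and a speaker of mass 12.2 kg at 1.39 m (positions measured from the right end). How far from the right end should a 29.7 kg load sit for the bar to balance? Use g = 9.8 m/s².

x ≈ 5.29 m from the right end

Taking torques about the fulcrum (at 2.53 m from the right end):
Crate: 33.2 × 9.8 = 325.4 N down at 2.02 m → arm 0.51 m, τ = 325.4 × 0.51 = 166 N·m clockwise.
Block: 22.3 × 9.8 = 218.5 N down at 0.24 m → arm 2.29 m, τ = 218.5 × 2.29 = 500.4 N·m clockwise.
Speaker: 12.2 × 9.8 = 119.6 N down at 1.39 m → arm 1.14 m, τ = 119.6 × 1.14 = 136.3 N·m clockwise.
Net moment of existing loads = 802.7 N·m clockwise.
The load weighs 29.7 × 9.8 = 291.1 N and must supply an equal counterclockwise moment, so its lever arm about the fulcrum is 802.7 / 291.1 = 2.76 m.
That puts it at 2.53 + 2.76 = 5.29 m from the right end.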